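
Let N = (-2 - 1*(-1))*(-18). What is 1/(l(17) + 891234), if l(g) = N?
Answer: 1/891252 ≈ 1.1220e-6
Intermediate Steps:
N = 18 (N = (-2 + 1)*(-18) = -1*(-18) = 18)
l(g) = 18
1/(l(17) + 891234) = 1/(18 + 891234) = 1/891252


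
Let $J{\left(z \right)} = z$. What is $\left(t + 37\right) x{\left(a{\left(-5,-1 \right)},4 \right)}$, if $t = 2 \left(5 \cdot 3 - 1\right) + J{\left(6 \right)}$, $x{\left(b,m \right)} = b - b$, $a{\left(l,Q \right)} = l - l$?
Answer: $0$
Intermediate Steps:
$a{\left(l,Q \right)} = 0$
$x{\left(b,m \right)} = 0$
$t = 34$ ($t = 2 \left(5 \cdot 3 - 1\right) + 6 = 2 \left(15 - 1\right) + 6 = 2 \cdot 14 + 6 = 28 + 6 = 34$)
$\left(t + 37\right) x{\left(a{\left(-5,-1 \right)},4 \right)} = \left(34 + 37\right) 0 = 71 \cdot 0 = 0$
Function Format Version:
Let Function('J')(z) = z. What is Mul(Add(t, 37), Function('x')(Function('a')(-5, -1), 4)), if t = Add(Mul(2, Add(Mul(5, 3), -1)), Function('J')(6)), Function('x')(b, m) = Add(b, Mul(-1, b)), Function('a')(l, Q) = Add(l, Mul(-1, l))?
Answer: 0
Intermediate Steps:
Function('a')(l, Q) = 0
Function('x')(b, m) = 0
t = 34 (t = Add(Mul(2, Add(Mul(5, 3), -1)), 6) = Add(Mul(2, Add(15, -1)), 6) = Add(Mul(2, 14), 6) = Add(28, 6) = 34)
Mul(Add(t, 37), Function('x')(Function('a')(-5, -1), 4)) = Mul(Add(34, 37), 0) = Mul(71, 0) = 0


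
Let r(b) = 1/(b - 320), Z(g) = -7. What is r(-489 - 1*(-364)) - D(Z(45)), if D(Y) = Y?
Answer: 3114/445 ≈ 6.9977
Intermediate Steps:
r(b) = 1/(-320 + b)
r(-489 - 1*(-364)) - D(Z(45)) = 1/(-320 + (-489 - 1*(-364))) - 1*(-7) = 1/(-320 + (-489 + 364)) + 7 = 1/(-320 - 125) + 7 = 1/(-445) + 7 = -1/445 + 7 = 3114/445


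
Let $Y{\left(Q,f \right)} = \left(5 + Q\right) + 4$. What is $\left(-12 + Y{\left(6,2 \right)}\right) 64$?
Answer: $192$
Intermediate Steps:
$Y{\left(Q,f \right)} = 9 + Q$
$\left(-12 + Y{\left(6,2 \right)}\right) 64 = \left(-12 + \left(9 + 6\right)\right) 64 = \left(-12 + 15\right) 64 = 3 \cdot 64 = 192$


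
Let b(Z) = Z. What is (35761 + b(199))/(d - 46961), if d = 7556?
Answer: -7192/7881 ≈ -0.91257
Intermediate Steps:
(35761 + b(199))/(d - 46961) = (35761 + 199)/(7556 - 46961) = 35960/(-39405) = 35960*(-1/39405) = -7192/7881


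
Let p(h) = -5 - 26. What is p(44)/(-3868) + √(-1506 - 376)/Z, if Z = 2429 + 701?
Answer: 31/3868 + I*√1882/3130 ≈ 0.0080145 + 0.01386*I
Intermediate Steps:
Z = 3130
p(h) = -31
p(44)/(-3868) + √(-1506 - 376)/Z = -31/(-3868) + √(-1506 - 376)/3130 = -31*(-1/3868) + √(-1882)*(1/3130) = 31/3868 + (I*√1882)*(1/3130) = 31/3868 + I*√1882/3130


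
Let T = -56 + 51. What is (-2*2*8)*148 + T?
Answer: -4741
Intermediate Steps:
T = -5
(-2*2*8)*148 + T = (-2*2*8)*148 - 5 = -4*8*148 - 5 = -32*148 - 5 = -4736 - 5 = -4741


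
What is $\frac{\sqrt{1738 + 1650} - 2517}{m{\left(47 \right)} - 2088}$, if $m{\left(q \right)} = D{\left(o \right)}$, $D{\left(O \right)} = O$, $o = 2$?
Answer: $\frac{2517}{2086} - \frac{11 \sqrt{7}}{1043} \approx 1.1787$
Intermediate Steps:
$m{\left(q \right)} = 2$
$\frac{\sqrt{1738 + 1650} - 2517}{m{\left(47 \right)} - 2088} = \frac{\sqrt{1738 + 1650} - 2517}{2 - 2088} = \frac{\sqrt{3388} - 2517}{-2086} = \left(22 \sqrt{7} - 2517\right) \left(- \frac{1}{2086}\right) = \left(-2517 + 22 \sqrt{7}\right) \left(- \frac{1}{2086}\right) = \frac{2517}{2086} - \frac{11 \sqrt{7}}{1043}$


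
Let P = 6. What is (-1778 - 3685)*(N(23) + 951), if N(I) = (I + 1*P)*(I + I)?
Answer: -12482955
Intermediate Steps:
N(I) = 2*I*(6 + I) (N(I) = (I + 1*6)*(I + I) = (I + 6)*(2*I) = (6 + I)*(2*I) = 2*I*(6 + I))
(-1778 - 3685)*(N(23) + 951) = (-1778 - 3685)*(2*23*(6 + 23) + 951) = -5463*(2*23*29 + 951) = -5463*(1334 + 951) = -5463*2285 = -12482955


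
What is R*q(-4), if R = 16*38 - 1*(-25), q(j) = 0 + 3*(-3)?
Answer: -5697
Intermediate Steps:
q(j) = -9 (q(j) = 0 - 9 = -9)
R = 633 (R = 608 + 25 = 633)
R*q(-4) = 633*(-9) = -5697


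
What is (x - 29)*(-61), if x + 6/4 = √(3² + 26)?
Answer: 3721/2 - 61*√35 ≈ 1499.6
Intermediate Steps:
x = -3/2 + √35 (x = -3/2 + √(3² + 26) = -3/2 + √(9 + 26) = -3/2 + √35 ≈ 4.4161)
(x - 29)*(-61) = ((-3/2 + √35) - 29)*(-61) = (-61/2 + √35)*(-61) = 3721/2 - 61*√35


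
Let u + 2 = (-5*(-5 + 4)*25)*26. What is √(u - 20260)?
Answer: 2*I*√4253 ≈ 130.43*I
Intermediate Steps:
u = 3248 (u = -2 + (-5*(-5 + 4)*25)*26 = -2 + (-5*(-1)*25)*26 = -2 + (5*25)*26 = -2 + 125*26 = -2 + 3250 = 3248)
√(u - 20260) = √(3248 - 20260) = √(-17012) = 2*I*√4253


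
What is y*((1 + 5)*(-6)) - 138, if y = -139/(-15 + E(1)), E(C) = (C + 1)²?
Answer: -6522/11 ≈ -592.91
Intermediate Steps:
E(C) = (1 + C)²
y = 139/11 (y = -139/(-15 + (1 + 1)²) = -139/(-15 + 2²) = -139/(-15 + 4) = -139/(-11) = -139*(-1/11) = 139/11 ≈ 12.636)
y*((1 + 5)*(-6)) - 138 = 139*((1 + 5)*(-6))/11 - 138 = 139*(6*(-6))/11 - 138 = (139/11)*(-36) - 138 = -5004/11 - 138 = -6522/11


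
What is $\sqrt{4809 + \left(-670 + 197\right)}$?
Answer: $4 \sqrt{271} \approx 65.848$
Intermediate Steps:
$\sqrt{4809 + \left(-670 + 197\right)} = \sqrt{4809 - 473} = \sqrt{4336} = 4 \sqrt{271}$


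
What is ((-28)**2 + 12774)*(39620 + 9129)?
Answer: 660938942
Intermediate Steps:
((-28)**2 + 12774)*(39620 + 9129) = (784 + 12774)*48749 = 13558*48749 = 660938942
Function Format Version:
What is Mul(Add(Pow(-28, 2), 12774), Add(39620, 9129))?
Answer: 660938942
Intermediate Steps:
Mul(Add(Pow(-28, 2), 12774), Add(39620, 9129)) = Mul(Add(784, 12774), 48749) = Mul(13558, 48749) = 660938942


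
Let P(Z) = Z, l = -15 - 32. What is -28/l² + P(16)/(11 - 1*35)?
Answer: -4502/6627 ≈ -0.67934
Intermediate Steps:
l = -47
-28/l² + P(16)/(11 - 1*35) = -28/((-47)²) + 16/(11 - 1*35) = -28/2209 + 16/(11 - 35) = -28*1/2209 + 16/(-24) = -28/2209 + 16*(-1/24) = -28/2209 - ⅔ = -4502/6627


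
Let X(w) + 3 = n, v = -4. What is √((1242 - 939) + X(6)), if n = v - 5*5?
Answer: √271 ≈ 16.462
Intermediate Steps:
n = -29 (n = -4 - 5*5 = -4 - 25 = -29)
X(w) = -32 (X(w) = -3 - 29 = -32)
√((1242 - 939) + X(6)) = √((1242 - 939) - 32) = √(303 - 32) = √271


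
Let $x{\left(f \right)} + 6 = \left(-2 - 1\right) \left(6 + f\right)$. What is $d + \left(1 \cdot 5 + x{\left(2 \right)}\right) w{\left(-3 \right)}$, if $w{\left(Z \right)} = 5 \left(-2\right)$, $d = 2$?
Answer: $252$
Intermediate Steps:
$x{\left(f \right)} = -24 - 3 f$ ($x{\left(f \right)} = -6 + \left(-2 - 1\right) \left(6 + f\right) = -6 - 3 \left(6 + f\right) = -6 - \left(18 + 3 f\right) = -24 - 3 f$)
$w{\left(Z \right)} = -10$
$d + \left(1 \cdot 5 + x{\left(2 \right)}\right) w{\left(-3 \right)} = 2 + \left(1 \cdot 5 - 30\right) \left(-10\right) = 2 + \left(5 - 30\right) \left(-10\right) = 2 - -250 = 2 + 250 = 252$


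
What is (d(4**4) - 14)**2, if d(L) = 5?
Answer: 81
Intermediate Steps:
(d(4**4) - 14)**2 = (5 - 14)**2 = (-9)**2 = 81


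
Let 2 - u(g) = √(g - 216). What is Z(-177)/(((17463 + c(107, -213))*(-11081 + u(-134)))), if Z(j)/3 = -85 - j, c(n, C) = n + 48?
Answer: -66474/47011178353 + 30*I*√14/47011178353 ≈ -1.414e-6 + 2.3877e-9*I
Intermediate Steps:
c(n, C) = 48 + n
Z(j) = -255 - 3*j (Z(j) = 3*(-85 - j) = -255 - 3*j)
u(g) = 2 - √(-216 + g) (u(g) = 2 - √(g - 216) = 2 - √(-216 + g))
Z(-177)/(((17463 + c(107, -213))*(-11081 + u(-134)))) = (-255 - 3*(-177))/(((17463 + (48 + 107))*(-11081 + (2 - √(-216 - 134))))) = (-255 + 531)/(((17463 + 155)*(-11081 + (2 - √(-350))))) = 276/((17618*(-11081 + (2 - 5*I*√14)))) = 276/((17618*(-11079 - 5*I*√14))) = 276/(-195189822 - 88090*I*√14)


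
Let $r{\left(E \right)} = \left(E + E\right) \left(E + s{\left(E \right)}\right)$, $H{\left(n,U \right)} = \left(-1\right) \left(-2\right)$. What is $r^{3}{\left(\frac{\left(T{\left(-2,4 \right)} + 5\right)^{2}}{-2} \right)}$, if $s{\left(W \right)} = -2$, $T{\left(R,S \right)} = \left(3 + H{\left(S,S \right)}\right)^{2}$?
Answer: $67319802432000000$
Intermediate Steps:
$H{\left(n,U \right)} = 2$
$T{\left(R,S \right)} = 25$ ($T{\left(R,S \right)} = \left(3 + 2\right)^{2} = 5^{2} = 25$)
$r{\left(E \right)} = 2 E \left(-2 + E\right)$ ($r{\left(E \right)} = \left(E + E\right) \left(E - 2\right) = 2 E \left(-2 + E\right)$)
$r^{3}{\left(\frac{\left(T{\left(-2,4 \right)} + 5\right)^{2}}{-2} \right)} = \left(2 \frac{\left(25 + 5\right)^{2}}{-2} \left(-2 + \frac{\left(25 + 5\right)^{2}}{-2}\right)\right)^{3} = \left(2 \cdot 30^{2} \left(- \frac{1}{2}\right) \left(-2 + 30^{2} \left(- \frac{1}{2}\right)\right)\right)^{3} = \left(2 \cdot 900 \left(- \frac{1}{2}\right) \left(-2 + 900 \left(- \frac{1}{2}\right)\right)\right)^{3} = \left(2 \left(-450\right) \left(-2 - 450\right)\right)^{3} = \left(2 \left(-450\right) \left(-452\right)\right)^{3} = 406800^{3} = 67319802432000000$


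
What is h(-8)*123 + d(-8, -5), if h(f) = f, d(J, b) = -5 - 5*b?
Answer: -964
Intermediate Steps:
h(-8)*123 + d(-8, -5) = -8*123 + (-5 - 5*(-5)) = -984 + (-5 + 25) = -984 + 20 = -964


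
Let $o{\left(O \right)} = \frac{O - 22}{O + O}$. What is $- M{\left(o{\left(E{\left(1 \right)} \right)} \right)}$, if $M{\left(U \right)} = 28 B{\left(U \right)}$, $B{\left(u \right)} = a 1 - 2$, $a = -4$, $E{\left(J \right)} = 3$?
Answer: $168$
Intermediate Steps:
$o{\left(O \right)} = \frac{-22 + O}{2 O}$
$B{\left(u \right)} = -6$ ($B{\left(u \right)} = \left(-4\right) 1 - 2 = -4 - 2 = -6$)
$M{\left(U \right)} = -168$ ($M{\left(U \right)} = 28 \left(-6\right) = -168$)
$- M{\left(o{\left(E{\left(1 \right)} \right)} \right)} = \left(-1\right) \left(-168\right) = 168$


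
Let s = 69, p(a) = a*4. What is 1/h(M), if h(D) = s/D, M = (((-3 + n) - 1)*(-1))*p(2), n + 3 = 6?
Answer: 8/69 ≈ 0.11594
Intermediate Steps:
n = 3 (n = -3 + 6 = 3)
p(a) = 4*a
M = 8 (M = (((-3 + 3) - 1)*(-1))*(4*2) = ((0 - 1)*(-1))*8 = -1*(-1)*8 = 1*8 = 8)
h(D) = 69/D
1/h(M) = 1/(69/8) = 8/69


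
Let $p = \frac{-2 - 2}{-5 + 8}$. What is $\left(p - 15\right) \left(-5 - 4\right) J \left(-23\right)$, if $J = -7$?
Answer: $23667$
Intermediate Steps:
$p = - \frac{4}{3} \approx -1.3333$
$\left(p - 15\right) \left(-5 - 4\right) J \left(-23\right) = \left(- \frac{4}{3} - 15\right) \left(-5 - 4\right) \left(-7\right) \left(-23\right) = \left(- \frac{49}{3}\right) \left(-9\right) \left(-7\right) \left(-23\right) = 147 \left(-7\right) \left(-23\right) = \left(-1029\right) \left(-23\right) = 23667$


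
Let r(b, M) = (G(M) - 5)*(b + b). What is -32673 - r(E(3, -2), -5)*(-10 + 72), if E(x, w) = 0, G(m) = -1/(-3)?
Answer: -32673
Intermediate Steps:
G(m) = 1/3 (G(m) = -1*(-1/3) = 1/3)
r(b, M) = -28*b/3 (r(b, M) = (1/3 - 5)*(b + b) = -28*b/3)
-32673 - r(E(3, -2), -5)*(-10 + 72) = -32673 - (-28/3*0)*(-10 + 72) = -32673 - 0*62 = -32673 - 1*0 = -32673 + 0 = -32673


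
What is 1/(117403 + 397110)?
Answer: 1/514513 ≈ 1.9436e-6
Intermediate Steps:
1/(117403 + 397110) = 1/514513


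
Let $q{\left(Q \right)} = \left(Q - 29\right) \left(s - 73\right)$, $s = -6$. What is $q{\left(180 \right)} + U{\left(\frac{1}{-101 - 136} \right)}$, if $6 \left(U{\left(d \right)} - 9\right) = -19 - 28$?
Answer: $- \frac{71567}{6} \approx -11928.0$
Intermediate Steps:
$q{\left(Q \right)} = 2291 - 79 Q$ ($q{\left(Q \right)} = \left(Q - 29\right) \left(-6 - 73\right) = \left(-29 + Q\right) \left(-79\right) = 2291 - 79 Q$)
$U{\left(d \right)} = \frac{7}{6}$ ($U{\left(d \right)} = 9 + \frac{-19 - 28}{6} = 9 + \frac{1}{6} \left(-47\right) = 9 - \frac{47}{6} = \frac{7}{6}$)
$q{\left(180 \right)} + U{\left(\frac{1}{-101 - 136} \right)} = \left(2291 - 14220\right) + \frac{7}{6} = -11929 + \frac{7}{6} = - \frac{71567}{6}$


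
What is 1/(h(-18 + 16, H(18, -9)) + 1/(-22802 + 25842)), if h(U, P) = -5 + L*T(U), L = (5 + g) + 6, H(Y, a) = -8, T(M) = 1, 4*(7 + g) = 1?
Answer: -3040/2279 ≈ -1.3339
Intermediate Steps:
g = -27/4 (g = -7 + (¼)*1 = -7 + ¼ = -27/4 ≈ -6.7500)
L = 17/4 (L = (5 - 27/4) + 6 = -7/4 + 6 = 17/4 ≈ 4.2500)
h(U, P) = -¾ (h(U, P) = -5 + (17/4)*1 = -5 + 17/4 = -¾)
1/(h(-18 + 16, H(18, -9)) + 1/(-22802 + 25842)) = 1/(-¾ + 1/(-22802 + 25842)) = 1/(-¾ + 1/3040) = 1/(-2279/3040) = -3040/2279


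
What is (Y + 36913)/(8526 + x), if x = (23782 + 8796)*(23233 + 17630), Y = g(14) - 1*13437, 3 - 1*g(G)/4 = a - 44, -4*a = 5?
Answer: 23669/1331243340 ≈ 1.7780e-5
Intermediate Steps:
a = -5/4 (a = -1/4*5 = -5/4 ≈ -1.2500)
g(G) = 193 (g(G) = 12 - 4*(-5/4 - 44) = 12 - 4*(-181/4) = 12 + 181 = 193)
Y = -13244 (Y = 193 - 1*13437 = 193 - 13437 = -13244)
x = 1331234814 (x = 32578*40863 = 1331234814)
(Y + 36913)/(8526 + x) = (-13244 + 36913)/(8526 + 1331234814) = 23669/1331243340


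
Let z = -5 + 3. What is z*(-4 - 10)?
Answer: 28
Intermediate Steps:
z = -2
z*(-4 - 10) = -2*(-4 - 10) = -2*(-14) = 28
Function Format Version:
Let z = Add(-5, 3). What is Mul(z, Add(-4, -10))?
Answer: 28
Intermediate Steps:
z = -2
Mul(z, Add(-4, -10)) = Mul(-2, Add(-4, -10)) = Mul(-2, -14) = 28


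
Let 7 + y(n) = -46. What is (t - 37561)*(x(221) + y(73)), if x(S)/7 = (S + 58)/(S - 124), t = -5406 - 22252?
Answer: 207918172/97 ≈ 2.1435e+6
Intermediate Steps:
t = -27658
y(n) = -53 (y(n) = -7 - 46 = -53)
x(S) = 7*(58 + S)/(-124 + S) (x(S) = 7*((S + 58)/(S - 124)) = 7*((58 + S)/(-124 + S)) = 7*(58 + S)/(-124 + S))
(t - 37561)*(x(221) + y(73)) = (-27658 - 37561)*(7*(58 + 221)/(-124 + 221) - 53) = -65219*(7*279/97 - 53) = -65219*(7*(1/97)*279 - 53) = -65219*(1953/97 - 53) = -65219*(-3188/97) = 207918172/97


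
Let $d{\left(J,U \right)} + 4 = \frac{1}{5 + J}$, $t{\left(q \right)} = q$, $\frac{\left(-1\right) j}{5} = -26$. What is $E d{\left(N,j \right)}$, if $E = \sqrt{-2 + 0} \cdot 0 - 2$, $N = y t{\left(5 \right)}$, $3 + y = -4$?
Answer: $\frac{121}{15} \approx 8.0667$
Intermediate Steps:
$j = 130$ ($j = \left(-5\right) \left(-26\right) = 130$)
$y = -7$ ($y = -3 - 4 = -7$)
$N = -35$ ($N = \left(-7\right) 5 = -35$)
$E = -2$ ($E = \sqrt{-2} \cdot 0 - 2 = i \sqrt{2} \cdot 0 - 2 = 0 - 2 = -2$)
$d{\left(J,U \right)} = -4 + \frac{1}{5 + J}$
$E d{\left(N,j \right)} = - 2 \frac{-19 - -140}{5 - 35} = - 2 \frac{-19 + 140}{-30} = - 2 \left(\left(- \frac{1}{30}\right) 121\right) = \left(-2\right) \left(- \frac{121}{30}\right) = \frac{121}{15}$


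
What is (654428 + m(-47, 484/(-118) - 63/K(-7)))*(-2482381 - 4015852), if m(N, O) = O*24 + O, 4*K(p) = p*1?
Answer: -251210653780366/59 ≈ -4.2578e+12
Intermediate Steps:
K(p) = p/4 (K(p) = (p*1)/4 = p/4)
m(N, O) = 25*O (m(N, O) = 24*O + O = 25*O)
(654428 + m(-47, 484/(-118) - 63/K(-7)))*(-2482381 - 4015852) = (654428 + 25*(484/(-118) - 63/((¼)*(-7))))*(-2482381 - 4015852) = (654428 + 25*(484*(-1/118) - 63/(-7/4)))*(-6498233) = (654428 + 25*(-242/59 - 63*(-4/7)))*(-6498233) = (654428 + 25*(-242/59 + 36))*(-6498233) = (654428 + 25*(1882/59))*(-6498233) = (654428 + 47050/59)*(-6498233) = (38658302/59)*(-6498233) = -251210653780366/59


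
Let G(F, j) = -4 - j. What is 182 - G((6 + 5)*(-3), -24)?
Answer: 162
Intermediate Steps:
182 - G((6 + 5)*(-3), -24) = 182 - (-4 - 1*(-24)) = 182 - (-4 + 24) = 182 - 1*20 = 182 - 20 = 162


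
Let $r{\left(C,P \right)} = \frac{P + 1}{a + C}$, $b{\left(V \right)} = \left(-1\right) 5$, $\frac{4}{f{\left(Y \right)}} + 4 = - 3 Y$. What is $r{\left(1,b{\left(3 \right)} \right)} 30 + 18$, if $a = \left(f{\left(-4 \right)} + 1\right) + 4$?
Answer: $- \frac{6}{13} \approx -0.46154$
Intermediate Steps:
$f{\left(Y \right)} = \frac{4}{-4 - 3 Y}$
$b{\left(V \right)} = -5$
$a = \frac{11}{2}$ ($a = \left(- \frac{4}{4 + 3 \left(-4\right)} + 1\right) + 4 = \left(- \frac{4}{4 - 12} + 1\right) + 4 = \left(- \frac{4}{-8} + 1\right) + 4 = \left(\left(-4\right) \left(- \frac{1}{8}\right) + 1\right) + 4 = \left(\frac{1}{2} + 1\right) + 4 = \frac{3}{2} + 4 = \frac{11}{2} \approx 5.5$)
$r{\left(C,P \right)} = \frac{1 + P}{\frac{11}{2} + C}$ ($r{\left(C,P \right)} = \frac{P + 1}{\frac{11}{2} + C} = \frac{1 + P}{\frac{11}{2} + C}$)
$r{\left(1,b{\left(3 \right)} \right)} 30 + 18 = \frac{2 \left(1 - 5\right)}{11 + 2 \cdot 1} \cdot 30 + 18 = 2 \frac{1}{11 + 2} \left(-4\right) 30 + 18 = 2 \cdot \frac{1}{13} \left(-4\right) 30 + 18 = \left(- \frac{8}{13}\right) 30 + 18 = - \frac{240}{13} + 18 = - \frac{6}{13}$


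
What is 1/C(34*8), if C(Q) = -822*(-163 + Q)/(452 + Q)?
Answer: -362/44799 ≈ -0.0080805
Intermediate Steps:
C(Q) = -822*(-163 + Q)/(452 + Q)
1/C(34*8) = 1/(822*(163 - 34*8)/(452 + 34*8)) = 1/(822*(163 - 1*272)/(452 + 272)) = 1/(822*(163 - 272)/724) = 1/(822*(1/724)*(-109)) = 1/(-44799/362) = -362/44799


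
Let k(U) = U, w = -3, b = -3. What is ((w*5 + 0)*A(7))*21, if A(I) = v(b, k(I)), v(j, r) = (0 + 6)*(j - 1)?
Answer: 7560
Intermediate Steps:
v(j, r) = -6 + 6*j (v(j, r) = 6*(-1 + j) = -6 + 6*j)
A(I) = -24 (A(I) = -6 + 6*(-3) = -6 - 18 = -24)
((w*5 + 0)*A(7))*21 = ((-3*5 + 0)*(-24))*21 = ((-15 + 0)*(-24))*21 = -15*(-24)*21 = 360*21 = 7560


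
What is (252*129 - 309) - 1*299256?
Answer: -267057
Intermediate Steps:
(252*129 - 309) - 1*299256 = (32508 - 309) - 299256 = 32199 - 299256 = -267057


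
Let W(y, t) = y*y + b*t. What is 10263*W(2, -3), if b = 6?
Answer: -143682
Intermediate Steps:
W(y, t) = y² + 6*t (W(y, t) = y*y + 6*t = y² + 6*t)
10263*W(2, -3) = 10263*(2² + 6*(-3)) = 10263*(4 - 18) = 10263*(-14) = -143682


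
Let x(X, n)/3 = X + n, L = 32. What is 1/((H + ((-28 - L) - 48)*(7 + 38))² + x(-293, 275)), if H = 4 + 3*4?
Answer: 1/23464282 ≈ 4.2618e-8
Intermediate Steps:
H = 16 (H = 4 + 12 = 16)
x(X, n) = 3*X + 3*n (x(X, n) = 3*(X + n) = 3*X + 3*n)
1/((H + ((-28 - L) - 48)*(7 + 38))² + x(-293, 275)) = 1/((16 + ((-28 - 1*32) - 48)*(7 + 38))² + (3*(-293) + 3*275)) = 1/((16 + ((-28 - 32) - 48)*45)² + (-879 + 825)) = 1/((16 + (-60 - 48)*45)² - 54) = 1/((16 - 108*45)² - 54) = 1/((16 - 4860)² - 54) = 1/((-4844)² - 54) = 1/(23464336 - 54) = 1/23464282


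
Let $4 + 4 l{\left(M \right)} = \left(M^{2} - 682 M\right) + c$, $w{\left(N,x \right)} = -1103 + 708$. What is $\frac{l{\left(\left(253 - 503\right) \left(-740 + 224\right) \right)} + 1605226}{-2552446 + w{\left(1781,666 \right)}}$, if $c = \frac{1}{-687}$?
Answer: $- \frac{11376337272299}{7015207068} \approx -1621.7$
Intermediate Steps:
$c = - \frac{1}{687} \approx -0.0014556$
$w{\left(N,x \right)} = -395$
$l{\left(M \right)} = - \frac{2749}{2748} - \frac{341 M}{2} + \frac{M^{2}}{4}$ ($l{\left(M \right)} = -1 + \frac{\left(M^{2} - 682 M\right) - \frac{1}{687}}{4} = -1 + \frac{- \frac{1}{687} + M^{2} - 682 M}{4} = -1 - \left(\frac{1}{2748} - \frac{M^{2}}{4} + \frac{341 M}{2}\right) = - \frac{2749}{2748} - \frac{341 M}{2} + \frac{M^{2}}{4}$)
$\frac{l{\left(\left(253 - 503\right) \left(-740 + 224\right) \right)} + 1605226}{-2552446 + w{\left(1781,666 \right)}} = \frac{\left(- \frac{2749}{2748} - \frac{341 \left(253 - 503\right) \left(-740 + 224\right)}{2} + \frac{\left(\left(253 - 503\right) \left(-740 + 224\right)\right)^{2}}{4}\right) + 1605226}{-2552446 - 395} = \frac{\left(- \frac{2749}{2748} - \frac{341 \left(\left(-250\right) \left(-516\right)\right)}{2} + \frac{\left(\left(-250\right) \left(-516\right)\right)^{2}}{4}\right) + 1605226}{-2552841} = \left(\left(- \frac{2749}{2748} - 21994500 + \frac{129000^{2}}{4}\right) + 1605226\right) \left(- \frac{1}{2552841}\right) = \left(\left(- \frac{2749}{2748} - 21994500 + \frac{1}{4} \cdot 16641000000\right) + 1605226\right) \left(- \frac{1}{2552841}\right) = \left(\left(- \frac{2749}{2748} - 21994500 + 4160250000\right) + 1605226\right) \left(- \frac{1}{2552841}\right) = \left(\frac{11371926111251}{2748} + 1605226\right) \left(- \frac{1}{2552841}\right) = \frac{11376337272299}{2748} \left(- \frac{1}{2552841}\right) = - \frac{11376337272299}{7015207068}$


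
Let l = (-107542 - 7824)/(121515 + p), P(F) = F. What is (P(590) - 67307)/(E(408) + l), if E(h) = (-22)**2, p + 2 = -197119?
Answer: -2522102751/18354335 ≈ -137.41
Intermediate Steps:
p = -197121 (p = -2 - 197119 = -197121)
E(h) = 484
l = 57683/37803 (l = (-107542 - 7824)/(121515 - 197121) = -115366/(-75606) = -115366*(-1/75606) = 57683/37803 ≈ 1.5259)
(P(590) - 67307)/(E(408) + l) = (590 - 67307)/(484 + 57683/37803) = -66717/18354335/37803 = -66717*37803/18354335 = -2522102751/18354335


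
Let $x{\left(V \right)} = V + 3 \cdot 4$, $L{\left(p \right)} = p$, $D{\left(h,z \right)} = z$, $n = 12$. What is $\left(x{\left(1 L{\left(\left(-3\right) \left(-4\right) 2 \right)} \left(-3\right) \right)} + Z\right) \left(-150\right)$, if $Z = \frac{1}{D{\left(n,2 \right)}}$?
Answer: $8925$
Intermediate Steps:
$x{\left(V \right)} = 12 + V$ ($x{\left(V \right)} = V + 12 = 12 + V$)
$Z = \frac{1}{2} \approx 0.5$
$\left(x{\left(1 L{\left(\left(-3\right) \left(-4\right) 2 \right)} \left(-3\right) \right)} + Z\right) \left(-150\right) = \left(\left(12 + 1 \left(-3\right) \left(-4\right) 2 \left(-3\right)\right) + \frac{1}{2}\right) \left(-150\right) = \left(\left(12 + 1 \cdot 12 \cdot 2 \left(-3\right)\right) + \frac{1}{2}\right) \left(-150\right) = \left(\left(12 + 1 \cdot 24 \left(-3\right)\right) + \frac{1}{2}\right) \left(-150\right) = \left(\left(12 + 24 \left(-3\right)\right) + \frac{1}{2}\right) \left(-150\right) = \left(\left(12 - 72\right) + \frac{1}{2}\right) \left(-150\right) = \left(-60 + \frac{1}{2}\right) \left(-150\right) = \left(- \frac{119}{2}\right) \left(-150\right) = 8925$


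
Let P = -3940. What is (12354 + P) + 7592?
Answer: 16006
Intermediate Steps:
(12354 + P) + 7592 = (12354 - 3940) + 7592 = 8414 + 7592 = 16006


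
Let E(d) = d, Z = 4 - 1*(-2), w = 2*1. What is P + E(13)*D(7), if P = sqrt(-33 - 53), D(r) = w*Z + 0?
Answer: 156 + I*sqrt(86) ≈ 156.0 + 9.2736*I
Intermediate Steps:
w = 2
Z = 6 (Z = 4 + 2 = 6)
D(r) = 12 (D(r) = 2*6 + 0 = 12 + 0 = 12)
P = I*sqrt(86) (P = sqrt(-86) = I*sqrt(86) ≈ 9.2736*I)
P + E(13)*D(7) = I*sqrt(86) + 13*12 = I*sqrt(86) + 156 = 156 + I*sqrt(86)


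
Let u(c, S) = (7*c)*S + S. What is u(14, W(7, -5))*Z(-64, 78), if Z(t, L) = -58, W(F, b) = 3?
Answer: -17226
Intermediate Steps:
u(c, S) = S + 7*S*c (u(c, S) = 7*S*c + S = S + 7*S*c)
u(14, W(7, -5))*Z(-64, 78) = (3*(1 + 7*14))*(-58) = (3*(1 + 98))*(-58) = (3*99)*(-58) = 297*(-58) = -17226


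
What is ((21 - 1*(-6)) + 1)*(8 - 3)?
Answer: 140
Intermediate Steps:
((21 - 1*(-6)) + 1)*(8 - 3) = ((21 + 6) + 1)*5 = (27 + 1)*5 = 28*5 = 140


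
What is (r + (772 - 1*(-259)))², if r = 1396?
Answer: 5890329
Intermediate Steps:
(r + (772 - 1*(-259)))² = (1396 + (772 - 1*(-259)))² = (1396 + (772 + 259))² = (1396 + 1031)² = 2427² = 5890329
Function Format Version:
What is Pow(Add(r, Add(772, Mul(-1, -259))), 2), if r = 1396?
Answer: 5890329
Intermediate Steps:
Pow(Add(r, Add(772, Mul(-1, -259))), 2) = Pow(Add(1396, Add(772, Mul(-1, -259))), 2) = Pow(Add(1396, Add(772, 259)), 2) = Pow(Add(1396, 1031), 2) = Pow(2427, 2) = 5890329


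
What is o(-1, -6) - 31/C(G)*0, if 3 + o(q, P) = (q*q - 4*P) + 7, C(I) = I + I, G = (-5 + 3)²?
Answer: 29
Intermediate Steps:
G = 4 (G = (-2)² = 4)
C(I) = 2*I
o(q, P) = 4 + q² - 4*P (o(q, P) = -3 + ((q*q - 4*P) + 7) = -3 + ((q² - 4*P) + 7) = -3 + (7 + q² - 4*P) = 4 + q² - 4*P)
o(-1, -6) - 31/C(G)*0 = (4 + (-1)² - 4*(-6)) - 31/(2*4)*0 = (4 + 1 + 24) - 31/8*0 = 29 - 31*⅛*0 = 29 - 31/8*0 = 29 + 0 = 29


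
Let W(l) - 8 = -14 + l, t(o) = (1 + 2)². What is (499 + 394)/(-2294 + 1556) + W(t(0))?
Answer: 1321/738 ≈ 1.7900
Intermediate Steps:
t(o) = 9 (t(o) = 3² = 9)
W(l) = -6 + l (W(l) = 8 + (-14 + l) = -6 + l)
(499 + 394)/(-2294 + 1556) + W(t(0)) = (499 + 394)/(-2294 + 1556) + (-6 + 9) = 893/(-738) + 3 = 893*(-1/738) + 3 = -893/738 + 3 = 1321/738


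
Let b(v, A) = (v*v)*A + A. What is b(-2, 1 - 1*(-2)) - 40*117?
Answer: -4665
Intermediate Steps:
b(v, A) = A + A*v² (b(v, A) = v²*A + A = A*v² + A = A + A*v²)
b(-2, 1 - 1*(-2)) - 40*117 = (1 - 1*(-2))*(1 + (-2)²) - 40*117 = (1 + 2)*(1 + 4) - 4680 = 3*5 - 4680 = 15 - 4680 = -4665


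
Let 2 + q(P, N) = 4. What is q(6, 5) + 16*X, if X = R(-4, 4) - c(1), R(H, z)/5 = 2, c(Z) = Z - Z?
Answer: 162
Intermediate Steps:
c(Z) = 0
R(H, z) = 10 (R(H, z) = 5*2 = 10)
q(P, N) = 2 (q(P, N) = -2 + 4 = 2)
X = 10 (X = 10 - 1*0 = 10 + 0 = 10)
q(6, 5) + 16*X = 2 + 16*10 = 2 + 160 = 162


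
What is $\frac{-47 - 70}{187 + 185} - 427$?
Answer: $- \frac{52987}{124} \approx -427.31$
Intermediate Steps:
$\frac{-47 - 70}{187 + 185} - 427 = - \frac{117}{372} - 427 = \left(-117\right) \frac{1}{372} - 427 = - \frac{39}{124} - 427 = - \frac{52987}{124}$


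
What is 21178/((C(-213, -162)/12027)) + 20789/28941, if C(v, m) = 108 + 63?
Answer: 43108199815/28941 ≈ 1.4895e+6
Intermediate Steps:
C(v, m) = 171
21178/((C(-213, -162)/12027)) + 20789/28941 = 21178/((171/12027)) + 20789/28941 = 21178/((171*(1/12027))) + 20789*(1/28941) = 21178/(3/211) + 20789/28941 = 21178*(211/3) + 20789/28941 = 4468558/3 + 20789/28941 = 43108199815/28941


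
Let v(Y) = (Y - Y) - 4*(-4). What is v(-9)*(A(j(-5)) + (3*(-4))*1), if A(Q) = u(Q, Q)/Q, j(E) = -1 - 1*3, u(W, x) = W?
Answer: -176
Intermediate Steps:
j(E) = -4 (j(E) = -1 - 3 = -4)
v(Y) = 16 (v(Y) = 0 + 16 = 16)
A(Q) = 1 (A(Q) = Q/Q = 1)
v(-9)*(A(j(-5)) + (3*(-4))*1) = 16*(1 + (3*(-4))*1) = 16*(1 - 12*1) = 16*(1 - 12) = 16*(-11) = -176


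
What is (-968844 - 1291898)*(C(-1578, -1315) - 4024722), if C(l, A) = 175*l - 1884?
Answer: 9727421204952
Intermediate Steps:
C(l, A) = -1884 + 175*l
(-968844 - 1291898)*(C(-1578, -1315) - 4024722) = (-968844 - 1291898)*((-1884 + 175*(-1578)) - 4024722) = -2260742*((-1884 - 276150) - 4024722) = -2260742*(-278034 - 4024722) = -2260742*(-4302756) = 9727421204952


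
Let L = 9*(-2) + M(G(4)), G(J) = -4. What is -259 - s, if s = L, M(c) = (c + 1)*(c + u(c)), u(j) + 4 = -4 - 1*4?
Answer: -289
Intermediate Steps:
u(j) = -12 (u(j) = -4 + (-4 - 1*4) = -4 + (-4 - 4) = -4 - 8 = -12)
M(c) = (1 + c)*(-12 + c) (M(c) = (c + 1)*(c - 12) = (1 + c)*(-12 + c))
L = 30 (L = 9*(-2) + (-12 + (-4)**2 - 11*(-4)) = -18 + (-12 + 16 + 44) = -18 + 48 = 30)
s = 30
-259 - s = -259 - 1*30 = -259 - 30 = -289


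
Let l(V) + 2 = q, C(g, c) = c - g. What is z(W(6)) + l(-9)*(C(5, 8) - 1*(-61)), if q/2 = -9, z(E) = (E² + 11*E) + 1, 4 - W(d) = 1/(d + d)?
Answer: -175763/144 ≈ -1220.6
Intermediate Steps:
W(d) = 4 - 1/(2*d) (W(d) = 4 - 1/(d + d) = 4 - 1/(2*d))
z(E) = 1 + E² + 11*E
q = -18 (q = 2*(-9) = -18)
l(V) = -20 (l(V) = -2 - 18 = -20)
z(W(6)) + l(-9)*(C(5, 8) - 1*(-61)) = (1 + (4 - ½/6)² + 11*(4 - ½/6)) - 20*((8 - 1*5) - 1*(-61)) = (1 + (4 - ½*⅙)² + 11*(4 - ½*⅙)) - 20*((8 - 5) + 61) = (1 + (4 - 1/12)² + 11*(4 - 1/12)) - 20*(3 + 61) = (1 + (47/12)² + 11*(47/12)) - 20*64 = (1 + 2209/144 + 517/12) - 1280 = 8557/144 - 1280 = -175763/144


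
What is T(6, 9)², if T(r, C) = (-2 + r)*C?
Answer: 1296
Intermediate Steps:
T(r, C) = C*(-2 + r)
T(6, 9)² = (9*(-2 + 6))² = (9*4)² = 36² = 1296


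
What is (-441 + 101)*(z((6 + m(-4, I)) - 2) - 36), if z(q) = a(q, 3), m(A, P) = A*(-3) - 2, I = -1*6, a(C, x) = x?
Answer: 11220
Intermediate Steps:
I = -6
m(A, P) = -2 - 3*A (m(A, P) = -3*A - 2 = -2 - 3*A)
z(q) = 3
(-441 + 101)*(z((6 + m(-4, I)) - 2) - 36) = (-441 + 101)*(3 - 36) = -340*(-33) = 11220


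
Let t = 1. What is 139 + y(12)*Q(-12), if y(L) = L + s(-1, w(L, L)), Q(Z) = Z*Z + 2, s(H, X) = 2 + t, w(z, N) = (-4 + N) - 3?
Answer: 2329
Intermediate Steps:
w(z, N) = -7 + N
s(H, X) = 3 (s(H, X) = 2 + 1 = 3)
Q(Z) = 2 + Z² (Q(Z) = Z² + 2 = 2 + Z²)
y(L) = 3 + L (y(L) = L + 3 = 3 + L)
139 + y(12)*Q(-12) = 139 + (3 + 12)*(2 + (-12)²) = 139 + 15*(2 + 144) = 139 + 15*146 = 139 + 2190 = 2329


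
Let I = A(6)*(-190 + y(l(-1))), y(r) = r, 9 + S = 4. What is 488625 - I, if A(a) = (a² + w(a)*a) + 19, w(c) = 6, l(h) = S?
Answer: 506370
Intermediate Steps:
S = -5 (S = -9 + 4 = -5)
l(h) = -5
A(a) = 19 + a² + 6*a (A(a) = (a² + 6*a) + 19 = 19 + a² + 6*a)
I = -17745 (I = (19 + 6² + 6*6)*(-190 - 5) = (19 + 36 + 36)*(-195) = 91*(-195) = -17745)
488625 - I = 488625 - 1*(-17745) = 488625 + 17745 = 506370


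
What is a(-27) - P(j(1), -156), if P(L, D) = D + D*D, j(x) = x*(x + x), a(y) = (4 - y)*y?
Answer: -25017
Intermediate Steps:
a(y) = y*(4 - y)
j(x) = 2*x² (j(x) = x*(2*x) = 2*x²)
P(L, D) = D + D²
a(-27) - P(j(1), -156) = -27*(4 - 1*(-27)) - (-156)*(1 - 156) = -27*(4 + 27) - (-156)*(-155) = -27*31 - 1*24180 = -837 - 24180 = -25017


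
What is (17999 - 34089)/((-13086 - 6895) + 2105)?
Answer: 8045/8938 ≈ 0.90009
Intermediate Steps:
(17999 - 34089)/((-13086 - 6895) + 2105) = -16090/(-19981 + 2105) = -16090/(-17876) = -16090*(-1/17876) = 8045/8938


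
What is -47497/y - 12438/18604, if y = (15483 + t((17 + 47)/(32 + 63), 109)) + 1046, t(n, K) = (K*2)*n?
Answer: -51824807263/14736293514 ≈ -3.5168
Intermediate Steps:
t(n, K) = 2*K*n (t(n, K) = (2*K)*n = 2*K*n)
y = 1584207/95 (y = (15483 + 2*109*((17 + 47)/(32 + 63))) + 1046 = (15483 + 2*109*(64/95)) + 1046 = (15483 + 13952/95) + 1046 = 1484837/95 + 1046 = 1584207/95 ≈ 16676.)
-47497/y - 12438/18604 = -47497/1584207/95 - 12438/18604 = -47497*95/1584207 - 12438*1/18604 = -4512215/1584207 - 6219/9302 = -51824807263/14736293514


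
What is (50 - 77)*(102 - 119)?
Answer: 459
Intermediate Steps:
(50 - 77)*(102 - 119) = -27*(-17) = 459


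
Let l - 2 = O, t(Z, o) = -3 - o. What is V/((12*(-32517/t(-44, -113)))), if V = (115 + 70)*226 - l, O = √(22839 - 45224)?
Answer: -383240/32517 + 605*I*√185/195102 ≈ -11.786 + 0.042177*I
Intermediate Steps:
O = 11*I*√185 (O = √(-22385) = 11*I*√185 ≈ 149.62*I)
l = 2 + 11*I*√185 ≈ 2.0 + 149.62*I
V = 41808 - 11*I*√185 (V = (115 + 70)*226 - (2 + 11*I*√185) = 185*226 + (-2 - 11*I*√185) = 41810 + (-2 - 11*I*√185) = 41808 - 11*I*√185 ≈ 41808.0 - 149.62*I)
V/((12*(-32517/t(-44, -113)))) = (41808 - 11*I*√185)/((12*(-32517/(-3 - 1*(-113))))) = (41808 - 11*I*√185)/((12*(-32517/(-3 + 113)))) = (41808 - 11*I*√185)/((12*(-32517/110))) = (41808 - 11*I*√185)/(-195102/55) = (41808 - 11*I*√185)*(-55/195102) = -383240/32517 + 605*I*√185/195102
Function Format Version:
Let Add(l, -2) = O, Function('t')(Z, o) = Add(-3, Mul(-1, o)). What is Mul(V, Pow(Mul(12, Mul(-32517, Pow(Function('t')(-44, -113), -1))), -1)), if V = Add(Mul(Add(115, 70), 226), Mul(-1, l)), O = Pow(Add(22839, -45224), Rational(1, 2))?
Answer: Add(Rational(-383240, 32517), Mul(Rational(605, 195102), I, Pow(185, Rational(1, 2)))) ≈ Add(-11.786, Mul(0.042177, I))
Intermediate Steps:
O = Mul(11, I, Pow(185, Rational(1, 2))) (O = Pow(-22385, Rational(1, 2)) = Mul(11, I, Pow(185, Rational(1, 2))) ≈ Mul(149.62, I))
l = Add(2, Mul(11, I, Pow(185, Rational(1, 2)))) ≈ Add(2.0000, Mul(149.62, I))
V = Add(41808, Mul(-11, I, Pow(185, Rational(1, 2)))) (V = Add(Mul(Add(115, 70), 226), Mul(-1, Add(2, Mul(11, I, Pow(185, Rational(1, 2)))))) = Add(Mul(185, 226), Add(-2, Mul(-11, I, Pow(185, Rational(1, 2))))) = Add(41810, Add(-2, Mul(-11, I, Pow(185, Rational(1, 2))))) = Add(41808, Mul(-11, I, Pow(185, Rational(1, 2)))) ≈ Add(41808., Mul(-149.62, I)))
Mul(V, Pow(Mul(12, Mul(-32517, Pow(Function('t')(-44, -113), -1))), -1)) = Mul(Add(41808, Mul(-11, I, Pow(185, Rational(1, 2)))), Pow(Mul(12, Mul(-32517, Pow(Add(-3, Mul(-1, -113)), -1))), -1)) = Mul(Add(41808, Mul(-11, I, Pow(185, Rational(1, 2)))), Pow(Mul(12, Mul(-32517, Pow(Add(-3, 113), -1))), -1)) = Mul(Add(41808, Mul(-11, I, Pow(185, Rational(1, 2)))), Pow(Mul(12, Mul(-32517, Pow(110, -1))), -1)) = Mul(Add(41808, Mul(-11, I, Pow(185, Rational(1, 2)))), Pow(Mul(12, Mul(-32517, Rational(1, 110))), -1)) = Mul(Add(41808, Mul(-11, I, Pow(185, Rational(1, 2)))), Pow(Mul(12, Rational(-32517, 110)), -1)) = Mul(Add(41808, Mul(-11, I, Pow(185, Rational(1, 2)))), Pow(Rational(-195102, 55), -1)) = Mul(Add(41808, Mul(-11, I, Pow(185, Rational(1, 2)))), Rational(-55, 195102)) = Add(Rational(-383240, 32517), Mul(Rational(605, 195102), I, Pow(185, Rational(1, 2))))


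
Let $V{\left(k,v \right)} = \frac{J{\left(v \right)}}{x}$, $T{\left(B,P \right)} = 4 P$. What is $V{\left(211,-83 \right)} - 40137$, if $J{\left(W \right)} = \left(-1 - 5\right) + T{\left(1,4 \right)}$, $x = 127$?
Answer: $- \frac{5097389}{127} \approx -40137.0$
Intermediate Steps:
$J{\left(W \right)} = 10$ ($J{\left(W \right)} = \left(-1 - 5\right) + 4 \cdot 4 = -6 + 16 = 10$)
$V{\left(k,v \right)} = \frac{10}{127}$
$V{\left(211,-83 \right)} - 40137 = \frac{10}{127} - 40137 = - \frac{5097389}{127}$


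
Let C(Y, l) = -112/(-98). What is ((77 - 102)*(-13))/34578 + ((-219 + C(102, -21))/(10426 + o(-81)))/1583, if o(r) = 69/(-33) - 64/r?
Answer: 33403588617325/3558935047222926 ≈ 0.0093858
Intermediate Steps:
C(Y, l) = 8/7 (C(Y, l) = -112*(-1/98) = 8/7)
o(r) = -23/11 - 64/r (o(r) = 69*(-1/33) - 64/r = -23/11 - 64/r)
((77 - 102)*(-13))/34578 + ((-219 + C(102, -21))/(10426 + o(-81)))/1583 = ((77 - 102)*(-13))/34578 + ((-219 + 8/7)/(10426 + (-23/11 - 64/(-81))))/1583 = -25*(-13)*(1/34578) - 1525/(7*(10426 + (-23/11 - 64*(-1/81))))*(1/1583) = 325*(1/34578) - 1525/(7*(10426 + (-23/11 + 64/81)))*(1/1583) = 325/34578 - 1525/(7*(10426 - 1159/891))*(1/1583) = 325/34578 - 1525/(7*9288407/891)*(1/1583) = 325/34578 - 1525/7*891/9288407*(1/1583) = 325/34578 - 1358775/65018849*1/1583 = 325/34578 - 1358775/102924837967 = 33403588617325/3558935047222926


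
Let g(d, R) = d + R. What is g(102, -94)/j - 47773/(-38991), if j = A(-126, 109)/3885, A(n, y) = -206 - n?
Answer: -30200461/77982 ≈ -387.27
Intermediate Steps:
j = -16/777 (j = (-206 - 1*(-126))/3885 = (-206 + 126)*(1/3885) = -80*1/3885 = -16/777 ≈ -0.020592)
g(d, R) = R + d
g(102, -94)/j - 47773/(-38991) = (-94 + 102)/(-16/777) - 47773/(-38991) = 8*(-777/16) - 47773*(-1/38991) = -777/2 + 47773/38991 = -30200461/77982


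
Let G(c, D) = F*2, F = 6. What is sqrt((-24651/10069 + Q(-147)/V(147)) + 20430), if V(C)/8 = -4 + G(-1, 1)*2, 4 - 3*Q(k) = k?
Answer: sqrt(29823470643845730)/1208280 ≈ 142.93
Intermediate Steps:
Q(k) = 4/3 - k/3
G(c, D) = 12 (G(c, D) = 6*2 = 12)
V(C) = 160 (V(C) = 8*(-4 + 12*2) = 8*(-4 + 24) = 8*20 = 160)
sqrt((-24651/10069 + Q(-147)/V(147)) + 20430) = sqrt((-24651/10069 + (4/3 - 1/3*(-147))/160) + 20430) = sqrt((-24651*1/10069 + (4/3 + 49)*(1/160)) + 20430) = sqrt((-24651/10069 + (151/3)*(1/160)) + 20430) = sqrt((-24651/10069 + 151/480) + 20430) = sqrt(-10312061/4833120 + 20430) = sqrt(98730329539/4833120) = sqrt(29823470643845730)/1208280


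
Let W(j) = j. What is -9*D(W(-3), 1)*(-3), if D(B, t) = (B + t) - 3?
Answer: -135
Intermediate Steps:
D(B, t) = -3 + B + t
-9*D(W(-3), 1)*(-3) = -9*(-3 - 3 + 1)*(-3) = -9*(-5)*(-3) = 45*(-3) = -135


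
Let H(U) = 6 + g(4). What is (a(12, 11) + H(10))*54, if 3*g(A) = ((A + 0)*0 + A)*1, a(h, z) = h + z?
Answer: 1638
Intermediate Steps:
g(A) = A/3 (g(A) = (((A + 0)*0 + A)*1)/3 = ((A*0 + A)*1)/3 = ((0 + A)*1)/3 = (A*1)/3 = A/3)
H(U) = 22/3 (H(U) = 6 + (1/3)*4 = 6 + 4/3 = 22/3)
(a(12, 11) + H(10))*54 = ((12 + 11) + 22/3)*54 = (23 + 22/3)*54 = (91/3)*54 = 1638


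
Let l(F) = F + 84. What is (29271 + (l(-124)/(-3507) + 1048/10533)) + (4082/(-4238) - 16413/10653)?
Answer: 69532152000878029/2375656345867 ≈ 29269.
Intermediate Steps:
l(F) = 84 + F
(29271 + (l(-124)/(-3507) + 1048/10533)) + (4082/(-4238) - 16413/10653) = (29271 + ((84 - 124)/(-3507) + 1048/10533)) + (4082/(-4238) - 16413/10653) = (29271 + (-40*(-1/3507) + 1048*(1/10533))) + (4082*(-1/4238) - 16413*1/10653) = (29271 + (40/3507 + 1048/10533)) + (-157/163 - 5471/3551) = (29271 + 455184/4104359) - 1449280/578813 = 120139147473/4104359 - 1449280/578813 = 69532152000878029/2375656345867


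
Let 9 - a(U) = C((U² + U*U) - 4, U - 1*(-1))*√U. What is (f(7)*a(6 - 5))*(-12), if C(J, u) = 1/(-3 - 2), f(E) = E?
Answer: -3864/5 ≈ -772.80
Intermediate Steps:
C(J, u) = -⅕ (C(J, u) = 1/(-5) = -⅕)
a(U) = 9 + √U/5 (a(U) = 9 - (-1)*√U/5 = 9 + √U/5)
(f(7)*a(6 - 5))*(-12) = (7*(9 + √(6 - 5)/5))*(-12) = (7*(9 + √1/5))*(-12) = (7*(9 + (⅕)*1))*(-12) = (7*(9 + ⅕))*(-12) = (7*(46/5))*(-12) = (322/5)*(-12) = -3864/5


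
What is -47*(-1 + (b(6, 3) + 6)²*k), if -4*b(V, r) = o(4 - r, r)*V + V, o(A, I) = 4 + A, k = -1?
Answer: 470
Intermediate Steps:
b(V, r) = -V/4 - V*(8 - r)/4 (b(V, r) = -((4 + (4 - r))*V + V)/4 = -((8 - r)*V + V)/4 = -(V*(8 - r) + V)/4 = -(V + V*(8 - r))/4 = -V/4 - V*(8 - r)/4)
-47*(-1 + (b(6, 3) + 6)²*k) = -47*(-1 + ((¼)*6*(-9 + 3) + 6)²*(-1)) = -47*(-1 + ((¼)*6*(-6) + 6)²*(-1)) = -47*(-1 + (-9 + 6)²*(-1)) = -47*(-1 + (-3)²*(-1)) = -47*(-1 + 9*(-1)) = -47*(-1 - 9) = -47*(-10) = 470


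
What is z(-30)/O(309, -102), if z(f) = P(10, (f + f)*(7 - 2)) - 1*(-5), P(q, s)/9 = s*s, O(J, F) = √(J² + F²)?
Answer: 162001*√11765/7059 ≈ 2489.3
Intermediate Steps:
O(J, F) = √(F² + J²)
P(q, s) = 9*s² (P(q, s) = 9*(s*s) = 9*s²)
z(f) = 5 + 900*f² (z(f) = 9*((f + f)*(7 - 2))² - 1*(-5) = 9*((2*f)*5)² + 5 = 9*(10*f)² + 5 = 9*(100*f²) + 5 = 900*f² + 5 = 5 + 900*f²)
z(-30)/O(309, -102) = (5 + 900*(-30)²)/(√((-102)² + 309²)) = (5 + 900*900)/(√(10404 + 95481)) = (5 + 810000)/(√105885) = 810005/((3*√11765)) = 810005*(√11765/35295) = 162001*√11765/7059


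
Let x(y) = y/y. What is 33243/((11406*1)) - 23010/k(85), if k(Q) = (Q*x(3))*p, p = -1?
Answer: 17685181/64634 ≈ 273.62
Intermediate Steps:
x(y) = 1
k(Q) = -Q (k(Q) = (Q*1)*(-1) = Q*(-1) = -Q)
33243/((11406*1)) - 23010/k(85) = 33243/((11406*1)) - 23010/((-1*85)) = 33243/11406 - 23010/(-85) = 33243*(1/11406) - 23010*(-1/85) = 11081/3802 + 4602/17 = 17685181/64634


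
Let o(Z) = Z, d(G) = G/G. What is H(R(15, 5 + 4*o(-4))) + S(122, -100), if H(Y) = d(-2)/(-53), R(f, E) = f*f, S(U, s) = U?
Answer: 6465/53 ≈ 121.98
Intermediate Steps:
d(G) = 1
R(f, E) = f²
H(Y) = -1/53 (H(Y) = 1/(-53) = 1*(-1/53) = -1/53)
H(R(15, 5 + 4*o(-4))) + S(122, -100) = -1/53 + 122 = 6465/53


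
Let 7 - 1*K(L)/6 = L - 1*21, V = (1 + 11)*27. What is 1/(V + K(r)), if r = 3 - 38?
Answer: 1/702 ≈ 0.0014245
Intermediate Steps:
r = -35
V = 324 (V = 12*27 = 324)
K(L) = 168 - 6*L (K(L) = 42 - 6*(L - 1*21) = 42 - 6*(L - 21) = 42 - 6*(-21 + L) = 42 + (126 - 6*L) = 168 - 6*L)
1/(V + K(r)) = 1/(324 + (168 - 6*(-35))) = 1/(324 + (168 + 210)) = 1/(324 + 378) = 1/702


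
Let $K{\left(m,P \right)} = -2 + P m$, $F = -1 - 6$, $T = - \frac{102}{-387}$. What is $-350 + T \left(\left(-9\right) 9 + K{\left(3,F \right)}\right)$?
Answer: $- \frac{48686}{129} \approx -377.41$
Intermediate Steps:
$T = \frac{34}{129}$ ($T = \left(-102\right) \left(- \frac{1}{387}\right) = \frac{34}{129} \approx 0.26357$)
$F = -7$ ($F = -1 - 6 = -7$)
$-350 + T \left(\left(-9\right) 9 + K{\left(3,F \right)}\right) = -350 + \frac{34 \left(\left(-9\right) 9 - 23\right)}{129} = -350 + \frac{34 \left(-81 - 23\right)}{129} = -350 + \frac{34}{129} \left(-104\right) = -350 - \frac{3536}{129} = - \frac{48686}{129}$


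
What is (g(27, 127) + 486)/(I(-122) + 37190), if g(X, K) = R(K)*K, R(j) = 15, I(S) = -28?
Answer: 2391/37162 ≈ 0.064340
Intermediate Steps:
g(X, K) = 15*K
(g(27, 127) + 486)/(I(-122) + 37190) = (15*127 + 486)/(-28 + 37190) = (1905 + 486)/37162 = 2391*(1/37162) = 2391/37162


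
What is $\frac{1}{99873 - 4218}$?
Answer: $\frac{1}{95655} \approx 1.0454 \cdot 10^{-5}$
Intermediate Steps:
$\frac{1}{99873 - 4218} = \frac{1}{95655}$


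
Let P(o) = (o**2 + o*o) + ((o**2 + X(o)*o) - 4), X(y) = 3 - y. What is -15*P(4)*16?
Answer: -9600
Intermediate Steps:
P(o) = -4 + 3*o**2 + o*(3 - o) (P(o) = (o**2 + o*o) + ((o**2 + (3 - o)*o) - 4) = (o**2 + o**2) + ((o**2 + o*(3 - o)) - 4) = 2*o**2 + (-4 + o**2 + o*(3 - o)) = -4 + 3*o**2 + o*(3 - o))
-15*P(4)*16 = -15*(-4 + 2*4**2 + 3*4)*16 = -15*(-4 + 2*16 + 12)*16 = -15*(-4 + 32 + 12)*16 = -15*40*16 = -600*16 = -9600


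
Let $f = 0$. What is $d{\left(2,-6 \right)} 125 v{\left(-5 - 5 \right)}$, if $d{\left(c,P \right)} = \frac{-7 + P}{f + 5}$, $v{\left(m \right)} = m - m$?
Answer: $0$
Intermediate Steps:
$v{\left(m \right)} = 0$
$d{\left(c,P \right)} = - \frac{7}{5} + \frac{P}{5}$ ($d{\left(c,P \right)} = \frac{-7 + P}{0 + 5} = \frac{-7 + P}{5} = \left(-7 + P\right) \frac{1}{5} = - \frac{7}{5} + \frac{P}{5}$)
$d{\left(2,-6 \right)} 125 v{\left(-5 - 5 \right)} = \left(- \frac{7}{5} + \frac{1}{5} \left(-6\right)\right) 125 \cdot 0 = \left(- \frac{7}{5} - \frac{6}{5}\right) 125 \cdot 0 = \left(- \frac{13}{5}\right) 125 \cdot 0 = \left(-325\right) 0 = 0$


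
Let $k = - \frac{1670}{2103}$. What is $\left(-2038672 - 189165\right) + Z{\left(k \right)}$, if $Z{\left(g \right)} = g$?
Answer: $- \frac{4685142881}{2103} \approx -2.2278 \cdot 10^{6}$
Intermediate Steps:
$k = - \frac{1670}{2103}$ ($k = \left(-1670\right) \frac{1}{2103} = - \frac{1670}{2103} \approx -0.7941$)
$\left(-2038672 - 189165\right) + Z{\left(k \right)} = \left(-2038672 - 189165\right) - \frac{1670}{2103} = -2227837 - \frac{1670}{2103} = - \frac{4685142881}{2103}$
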